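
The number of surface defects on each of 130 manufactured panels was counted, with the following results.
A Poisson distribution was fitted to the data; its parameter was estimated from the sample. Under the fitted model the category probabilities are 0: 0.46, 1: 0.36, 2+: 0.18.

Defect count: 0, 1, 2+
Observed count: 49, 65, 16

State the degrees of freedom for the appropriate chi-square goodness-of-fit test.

There are k = 3 categories and 1 parameter estimated from the data, so df = 3 − 1 − 1 = 1.

1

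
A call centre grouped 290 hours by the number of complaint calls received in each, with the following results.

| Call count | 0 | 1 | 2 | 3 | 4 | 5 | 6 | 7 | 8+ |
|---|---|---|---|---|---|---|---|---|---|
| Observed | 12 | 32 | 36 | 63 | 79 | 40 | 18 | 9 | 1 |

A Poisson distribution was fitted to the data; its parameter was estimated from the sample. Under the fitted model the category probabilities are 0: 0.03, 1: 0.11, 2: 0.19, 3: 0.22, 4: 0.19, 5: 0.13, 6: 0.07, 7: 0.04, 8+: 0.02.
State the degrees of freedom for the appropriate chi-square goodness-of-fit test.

There are k = 9 categories and 1 parameter estimated from the data, so df = 9 − 1 − 1 = 7.

7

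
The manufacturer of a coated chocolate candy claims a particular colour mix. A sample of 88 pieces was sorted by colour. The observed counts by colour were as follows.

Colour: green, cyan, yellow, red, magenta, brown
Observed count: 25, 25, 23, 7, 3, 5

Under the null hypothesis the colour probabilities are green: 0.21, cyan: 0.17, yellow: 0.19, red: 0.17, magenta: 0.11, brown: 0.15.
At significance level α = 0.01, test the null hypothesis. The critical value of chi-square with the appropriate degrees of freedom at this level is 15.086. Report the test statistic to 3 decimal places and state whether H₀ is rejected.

25.336; reject

Expected counts E_i = n·p_i: 88×0.21 = 18.48, 88×0.17 = 14.96, 88×0.19 = 16.72, 88×0.17 = 14.96, 88×0.11 = 9.68, 88×0.15 = 13.2.
cat          O        E   (O−E)²/E
green       25    18.48     2.3003
cyan        25    14.96     6.7381
yellow      23    16.72     2.3588
red          7    14.96     4.2354
magenta      3     9.68     4.6098
brown        5     13.2     5.0939
Sum = 25.336
df = 5. Since 25.336 > 15.086, we reject H₀.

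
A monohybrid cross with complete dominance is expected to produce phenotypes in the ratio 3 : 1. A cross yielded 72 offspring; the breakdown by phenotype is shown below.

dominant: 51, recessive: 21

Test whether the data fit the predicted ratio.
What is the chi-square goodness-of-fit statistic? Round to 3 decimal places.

0.667

Ratio total = 4. Expected counts: 72×3/4 = 54, 72×1/4 = 18.
cat            O        E   (O−E)²/E
dominant      51       54     0.1667
recessive     21       18     0.5000
Sum = 0.667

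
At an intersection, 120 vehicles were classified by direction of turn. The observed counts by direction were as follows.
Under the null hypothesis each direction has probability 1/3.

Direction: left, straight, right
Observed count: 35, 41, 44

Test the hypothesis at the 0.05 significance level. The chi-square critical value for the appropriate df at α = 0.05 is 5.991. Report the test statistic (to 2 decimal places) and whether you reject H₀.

1.05; do not reject

Under H₀ each category has probability 1/3, so each expected count is 120/3 = 40.
left: (35 − 40)²/40 = 25/40 = 0.625
straight: (41 − 40)²/40 = 1/40 = 0.025
right: (44 − 40)²/40 = 16/40 = 0.400
Sum = 1.05
df = 2. Since 1.05 < 5.991, we do not reject H₀.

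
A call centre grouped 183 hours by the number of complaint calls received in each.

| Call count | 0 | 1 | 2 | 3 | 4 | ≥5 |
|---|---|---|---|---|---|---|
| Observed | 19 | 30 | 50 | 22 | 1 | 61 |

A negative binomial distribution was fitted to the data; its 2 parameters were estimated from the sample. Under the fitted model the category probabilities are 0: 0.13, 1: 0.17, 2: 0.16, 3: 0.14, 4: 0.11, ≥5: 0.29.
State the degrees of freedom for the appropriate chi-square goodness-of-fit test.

3

There are k = 6 categories and 2 parameters estimated from the data, so df = 6 − 1 − 2 = 3.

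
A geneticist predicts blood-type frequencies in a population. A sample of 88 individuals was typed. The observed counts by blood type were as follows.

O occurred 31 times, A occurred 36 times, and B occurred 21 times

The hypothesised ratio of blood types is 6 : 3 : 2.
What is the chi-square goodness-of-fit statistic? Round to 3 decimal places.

Ratio total = 11. Expected counts: 88×6/11 = 48, 88×3/11 = 24, 88×2/11 = 16.
χ² = (31−48)²/48 + (36−24)²/24 + (21−16)²/16
   = 6.0208 + 6.0000 + 1.5625
Sum = 13.583

13.583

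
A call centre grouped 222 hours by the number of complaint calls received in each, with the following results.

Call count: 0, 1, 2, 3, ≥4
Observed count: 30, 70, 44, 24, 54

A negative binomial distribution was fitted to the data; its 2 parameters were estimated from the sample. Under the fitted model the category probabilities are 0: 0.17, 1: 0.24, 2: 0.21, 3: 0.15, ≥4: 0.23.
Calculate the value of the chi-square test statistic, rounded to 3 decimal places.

Expected counts E_i = n·p_i: 222×0.17 = 37.74, 222×0.24 = 53.28, 222×0.21 = 46.62, 222×0.15 = 33.3, 222×0.23 = 51.06.
0: (30 − 37.74)²/37.74 = 59.9076/37.74 = 1.5874
1: (70 − 53.28)²/53.28 = 279.5584/53.28 = 5.2470
2: (44 − 46.62)²/46.62 = 6.8644/46.62 = 0.1472
3: (24 − 33.3)²/33.3 = 86.49/33.3 = 2.5973
≥4: (54 − 51.06)²/51.06 = 8.6436/51.06 = 0.1693
Sum = 9.748

9.748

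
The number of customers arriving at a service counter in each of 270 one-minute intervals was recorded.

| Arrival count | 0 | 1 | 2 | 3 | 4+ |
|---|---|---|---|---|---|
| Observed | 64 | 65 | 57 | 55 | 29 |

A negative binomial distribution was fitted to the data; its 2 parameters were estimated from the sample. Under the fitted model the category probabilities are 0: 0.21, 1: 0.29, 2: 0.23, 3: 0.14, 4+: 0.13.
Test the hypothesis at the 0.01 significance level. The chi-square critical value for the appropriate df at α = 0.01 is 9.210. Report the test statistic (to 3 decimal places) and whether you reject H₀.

Expected counts E_i = n·p_i: 270×0.21 = 56.7, 270×0.29 = 78.3, 270×0.23 = 62.1, 270×0.14 = 37.8, 270×0.13 = 35.1.
cat         O        E   (O−E)²/E
0          64     56.7     0.9399
1          65     78.3     2.2591
2          57     62.1     0.4188
3          55     37.8     7.8265
4+         29     35.1     1.0601
Sum = 12.504
df = 2. Since 12.504 > 9.210, we reject H₀.

12.504; reject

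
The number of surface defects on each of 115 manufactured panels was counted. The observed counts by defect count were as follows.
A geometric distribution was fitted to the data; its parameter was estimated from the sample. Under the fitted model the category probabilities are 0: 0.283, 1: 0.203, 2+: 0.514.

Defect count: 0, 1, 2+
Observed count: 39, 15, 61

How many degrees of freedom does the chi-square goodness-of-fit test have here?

1

There are k = 3 categories and 1 parameter estimated from the data, so df = 3 − 1 − 1 = 1.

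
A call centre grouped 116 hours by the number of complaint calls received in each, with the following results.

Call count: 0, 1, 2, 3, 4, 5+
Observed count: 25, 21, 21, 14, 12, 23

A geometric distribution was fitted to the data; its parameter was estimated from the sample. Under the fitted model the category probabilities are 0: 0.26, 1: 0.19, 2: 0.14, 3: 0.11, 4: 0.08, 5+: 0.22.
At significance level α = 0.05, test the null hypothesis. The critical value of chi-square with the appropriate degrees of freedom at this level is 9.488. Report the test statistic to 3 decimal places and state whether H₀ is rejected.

3.494; do not reject

Expected counts E_i = n·p_i: 116×0.26 = 30.16, 116×0.19 = 22.04, 116×0.14 = 16.24, 116×0.11 = 12.76, 116×0.08 = 9.28, 116×0.22 = 25.52.
χ² = (25−30.16)²/30.16 + (21−22.04)²/22.04 + (21−16.24)²/16.24 + (14−12.76)²/12.76 + (12−9.28)²/9.28 + (23−25.52)²/25.52
   = 0.8828 + 0.0491 + 1.3952 + 0.1205 + 0.7972 + 0.2488
Sum = 3.494
df = 4. Since 3.494 < 9.488, we do not reject H₀.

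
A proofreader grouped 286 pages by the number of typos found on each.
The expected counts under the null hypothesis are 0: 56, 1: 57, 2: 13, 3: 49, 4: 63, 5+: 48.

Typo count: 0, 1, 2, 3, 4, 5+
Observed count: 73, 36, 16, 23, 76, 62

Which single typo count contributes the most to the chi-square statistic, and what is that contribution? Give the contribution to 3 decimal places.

3, 13.796

χ² = (73−56)²/56 + (36−57)²/57 + (16−13)²/13 + (23−49)²/49 + (76−63)²/63 + (62−48)²/48
   = 5.1607 + 7.7368 + 0.6923 + 13.7959 + 2.6825 + 4.0833
The largest term is for 3: 13.796.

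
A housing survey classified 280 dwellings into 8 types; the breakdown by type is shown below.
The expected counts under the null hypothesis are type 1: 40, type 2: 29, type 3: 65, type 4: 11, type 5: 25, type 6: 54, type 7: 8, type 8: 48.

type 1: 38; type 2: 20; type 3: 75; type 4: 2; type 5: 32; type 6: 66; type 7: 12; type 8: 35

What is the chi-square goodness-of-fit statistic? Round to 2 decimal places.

χ² = (38−40)²/40 + (20−29)²/29 + (75−65)²/65 + (2−11)²/11 + (32−25)²/25 + (66−54)²/54 + (12−8)²/8 + (35−48)²/48
   = 0.100 + 2.793 + 1.538 + 7.364 + 1.960 + 2.667 + 2.000 + 3.521
Sum = 21.94

21.94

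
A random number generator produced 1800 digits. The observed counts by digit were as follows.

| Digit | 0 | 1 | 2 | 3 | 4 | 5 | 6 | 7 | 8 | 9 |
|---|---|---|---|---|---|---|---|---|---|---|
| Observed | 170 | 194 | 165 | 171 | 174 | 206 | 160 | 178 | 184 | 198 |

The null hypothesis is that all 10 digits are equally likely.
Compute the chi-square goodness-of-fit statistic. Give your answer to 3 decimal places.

Under H₀ each category has probability 1/10, so each expected count is 1800/10 = 180.
cat         O        E   (O−E)²/E
0         170      180     0.5556
1         194      180     1.0889
2         165      180     1.2500
3         171      180     0.4500
4         174      180     0.2000
5         206      180     3.7556
6         160      180     2.2222
7         178      180     0.0222
8         184      180     0.0889
9         198      180     1.8000
Sum = 11.433

11.433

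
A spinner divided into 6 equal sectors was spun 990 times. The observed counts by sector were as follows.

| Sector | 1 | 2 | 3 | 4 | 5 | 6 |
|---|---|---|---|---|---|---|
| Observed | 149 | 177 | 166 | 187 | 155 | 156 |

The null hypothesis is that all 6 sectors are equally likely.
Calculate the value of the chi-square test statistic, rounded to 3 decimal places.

Expected count for each of the 6 categories: 990/6 = 165.
1: (149 − 165)²/165 = 256/165 = 1.5515
2: (177 − 165)²/165 = 144/165 = 0.8727
3: (166 − 165)²/165 = 1/165 = 0.0061
4: (187 − 165)²/165 = 484/165 = 2.9333
5: (155 − 165)²/165 = 100/165 = 0.6061
6: (156 − 165)²/165 = 81/165 = 0.4909
Sum = 6.461

6.461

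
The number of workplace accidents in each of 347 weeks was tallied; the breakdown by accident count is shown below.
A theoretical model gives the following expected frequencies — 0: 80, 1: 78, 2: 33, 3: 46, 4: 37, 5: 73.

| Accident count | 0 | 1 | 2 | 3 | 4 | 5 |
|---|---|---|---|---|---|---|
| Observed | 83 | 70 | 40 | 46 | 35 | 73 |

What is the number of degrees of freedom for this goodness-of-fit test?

5

There are k = 6 categories and no parameters were estimated from the data, so df = 6 − 1 = 5.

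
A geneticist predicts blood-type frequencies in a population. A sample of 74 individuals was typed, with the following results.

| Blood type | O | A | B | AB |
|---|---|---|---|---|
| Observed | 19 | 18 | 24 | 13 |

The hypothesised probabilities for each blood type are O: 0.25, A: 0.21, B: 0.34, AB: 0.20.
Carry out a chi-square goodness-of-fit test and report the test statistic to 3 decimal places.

Expected counts E_i = n·p_i: 74×0.25 = 18.5, 74×0.21 = 15.54, 74×0.34 = 25.16, 74×0.20 = 14.8.
χ² = (19−18.5)²/18.5 + (18−15.54)²/15.54 + (24−25.16)²/25.16 + (13−14.8)²/14.8
   = 0.0135 + 0.3894 + 0.0535 + 0.2189
Sum = 0.675

0.675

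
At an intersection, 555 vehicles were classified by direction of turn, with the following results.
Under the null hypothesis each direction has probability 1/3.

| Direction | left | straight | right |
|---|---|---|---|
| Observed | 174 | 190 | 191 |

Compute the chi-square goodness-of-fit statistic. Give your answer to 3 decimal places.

Expected count for each of the 3 categories: 555/3 = 185.
cat           O        E   (O−E)²/E
left        174      185     0.6541
straight    190      185     0.1351
right       191      185     0.1946
Sum = 0.984

0.984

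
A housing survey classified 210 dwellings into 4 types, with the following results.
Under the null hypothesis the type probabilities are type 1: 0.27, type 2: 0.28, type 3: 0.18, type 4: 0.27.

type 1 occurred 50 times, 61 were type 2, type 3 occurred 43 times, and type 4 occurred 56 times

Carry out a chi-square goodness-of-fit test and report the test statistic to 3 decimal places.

Expected counts E_i = n·p_i: 210×0.27 = 56.7, 210×0.28 = 58.8, 210×0.18 = 37.8, 210×0.27 = 56.7.
χ² = (50−56.7)²/56.7 + (61−58.8)²/58.8 + (43−37.8)²/37.8 + (56−56.7)²/56.7
   = 0.7917 + 0.0823 + 0.7153 + 0.0086
Sum = 1.598

1.598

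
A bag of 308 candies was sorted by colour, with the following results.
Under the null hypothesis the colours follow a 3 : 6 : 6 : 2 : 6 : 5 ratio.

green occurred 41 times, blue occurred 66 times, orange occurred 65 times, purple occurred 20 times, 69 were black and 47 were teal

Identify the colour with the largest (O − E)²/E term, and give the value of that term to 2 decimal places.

Ratio total = 28. Expected counts: 308×3/28 = 33, 308×6/28 = 66, 308×6/28 = 66, 308×2/28 = 22, 308×6/28 = 66, 308×5/28 = 55.
cat         O        E   (O−E)²/E
green      41       33      1.939
blue       66       66      0.000
orange     65       66      0.015
purple     20       22      0.182
black      69       66      0.136
teal       47       55      1.164
The largest term is for green: 1.94.

green, 1.94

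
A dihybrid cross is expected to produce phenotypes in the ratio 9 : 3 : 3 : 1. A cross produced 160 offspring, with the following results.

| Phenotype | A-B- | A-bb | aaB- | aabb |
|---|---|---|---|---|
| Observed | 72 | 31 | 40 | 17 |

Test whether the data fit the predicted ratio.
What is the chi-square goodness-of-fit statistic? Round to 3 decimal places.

Ratio total = 16. Expected counts: 160×9/16 = 90, 160×3/16 = 30, 160×3/16 = 30, 160×1/16 = 10.
A-B-: (72 − 90)²/90 = 324/90 = 3.6000
A-bb: (31 − 30)²/30 = 1/30 = 0.0333
aaB-: (40 − 30)²/30 = 100/30 = 3.3333
aabb: (17 − 10)²/10 = 49/10 = 4.9000
Sum = 11.867

11.867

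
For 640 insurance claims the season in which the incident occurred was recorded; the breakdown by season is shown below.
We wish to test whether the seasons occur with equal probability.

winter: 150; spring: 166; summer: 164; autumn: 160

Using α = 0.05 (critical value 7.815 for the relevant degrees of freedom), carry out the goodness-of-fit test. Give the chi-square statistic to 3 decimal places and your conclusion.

0.950; do not reject

Expected count for each of the 4 categories: 640/4 = 160.
cat         O        E   (O−E)²/E
winter    150      160     0.6250
spring    166      160     0.2250
summer    164      160     0.1000
autumn    160      160     0.0000
Sum = 0.950
df = 3. Since 0.950 < 7.815, we do not reject H₀.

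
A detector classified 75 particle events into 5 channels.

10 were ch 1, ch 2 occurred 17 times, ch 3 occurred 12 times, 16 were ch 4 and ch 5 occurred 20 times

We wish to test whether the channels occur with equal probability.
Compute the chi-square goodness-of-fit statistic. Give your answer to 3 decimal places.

4.267

Expected count for each of the 5 categories: 75/5 = 15.
cat         O        E   (O−E)²/E
ch 1       10       15     1.6667
ch 2       17       15     0.2667
ch 3       12       15     0.6000
ch 4       16       15     0.0667
ch 5       20       15     1.6667
Sum = 4.267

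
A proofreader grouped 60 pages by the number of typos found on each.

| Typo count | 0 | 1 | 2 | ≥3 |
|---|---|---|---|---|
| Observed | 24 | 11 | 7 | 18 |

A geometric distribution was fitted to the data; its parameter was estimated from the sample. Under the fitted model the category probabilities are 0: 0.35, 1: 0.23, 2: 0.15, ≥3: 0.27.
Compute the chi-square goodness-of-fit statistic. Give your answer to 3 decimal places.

1.641

Expected counts E_i = n·p_i: 60×0.35 = 21, 60×0.23 = 13.8, 60×0.15 = 9, 60×0.27 = 16.2.
χ² = (24−21)²/21 + (11−13.8)²/13.8 + (7−9)²/9 + (18−16.2)²/16.2
   = 0.4286 + 0.5681 + 0.4444 + 0.2000
Sum = 1.641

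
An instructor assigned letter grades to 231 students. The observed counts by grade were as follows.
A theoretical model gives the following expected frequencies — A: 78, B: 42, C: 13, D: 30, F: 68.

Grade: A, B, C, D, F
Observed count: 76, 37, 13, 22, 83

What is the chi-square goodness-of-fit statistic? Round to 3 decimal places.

6.089

cat         O        E   (O−E)²/E
A          76       78     0.0513
B          37       42     0.5952
C          13       13     0.0000
D          22       30     2.1333
F          83       68     3.3088
Sum = 6.089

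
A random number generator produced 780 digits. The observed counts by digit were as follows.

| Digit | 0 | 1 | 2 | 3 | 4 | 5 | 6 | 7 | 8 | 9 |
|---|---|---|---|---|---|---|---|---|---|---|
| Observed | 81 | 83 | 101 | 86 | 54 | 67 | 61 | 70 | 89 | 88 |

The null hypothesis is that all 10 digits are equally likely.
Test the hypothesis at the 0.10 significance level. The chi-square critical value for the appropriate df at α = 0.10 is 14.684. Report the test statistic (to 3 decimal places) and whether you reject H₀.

24.333; reject

Expected count for each of the 10 categories: 780/10 = 78.
cat         O        E   (O−E)²/E
0          81       78     0.1154
1          83       78     0.3205
2         101       78     6.7821
3          86       78     0.8205
4          54       78     7.3846
5          67       78     1.5513
6          61       78     3.7051
7          70       78     0.8205
8          89       78     1.5513
9          88       78     1.2821
Sum = 24.333
df = 9. Since 24.333 > 14.684, we reject H₀.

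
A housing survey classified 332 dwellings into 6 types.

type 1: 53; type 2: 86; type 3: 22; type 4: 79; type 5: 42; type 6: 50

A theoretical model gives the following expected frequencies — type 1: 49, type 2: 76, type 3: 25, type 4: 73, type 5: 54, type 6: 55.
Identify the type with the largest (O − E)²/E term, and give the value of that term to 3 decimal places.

type 1: (53 − 49)²/49 = 16/49 = 0.3265
type 2: (86 − 76)²/76 = 100/76 = 1.3158
type 3: (22 − 25)²/25 = 9/25 = 0.3600
type 4: (79 − 73)²/73 = 36/73 = 0.4932
type 5: (42 − 54)²/54 = 144/54 = 2.6667
type 6: (50 − 55)²/55 = 25/55 = 0.4545
The largest term is for type 5: 2.667.

type 5, 2.667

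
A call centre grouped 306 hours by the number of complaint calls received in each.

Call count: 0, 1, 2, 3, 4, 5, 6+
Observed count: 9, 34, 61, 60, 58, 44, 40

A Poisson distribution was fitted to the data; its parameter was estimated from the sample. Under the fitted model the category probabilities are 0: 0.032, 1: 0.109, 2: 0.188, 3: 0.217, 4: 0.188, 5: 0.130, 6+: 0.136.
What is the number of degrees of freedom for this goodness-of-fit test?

There are k = 7 categories and 1 parameter estimated from the data, so df = 7 − 1 − 1 = 5.

5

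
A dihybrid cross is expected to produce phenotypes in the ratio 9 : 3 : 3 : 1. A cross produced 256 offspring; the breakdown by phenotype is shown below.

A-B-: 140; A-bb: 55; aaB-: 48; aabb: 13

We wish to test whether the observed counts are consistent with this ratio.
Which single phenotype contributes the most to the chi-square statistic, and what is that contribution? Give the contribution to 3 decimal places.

Ratio total = 16. Expected counts: 256×9/16 = 144, 256×3/16 = 48, 256×3/16 = 48, 256×1/16 = 16.
A-B-: (140 − 144)²/144 = 16/144 = 0.1111
A-bb: (55 − 48)²/48 = 49/48 = 1.0208
aaB-: (48 − 48)²/48 = 0/48 = 0.0000
aabb: (13 − 16)²/16 = 9/16 = 0.5625
The largest term is for A-bb: 1.021.

A-bb, 1.021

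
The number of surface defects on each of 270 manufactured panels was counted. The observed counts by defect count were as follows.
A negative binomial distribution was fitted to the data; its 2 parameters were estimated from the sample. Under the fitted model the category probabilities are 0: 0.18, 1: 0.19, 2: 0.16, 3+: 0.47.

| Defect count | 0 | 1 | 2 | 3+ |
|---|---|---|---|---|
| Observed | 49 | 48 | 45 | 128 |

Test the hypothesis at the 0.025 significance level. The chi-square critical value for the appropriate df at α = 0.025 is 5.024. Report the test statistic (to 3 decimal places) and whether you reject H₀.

Expected counts E_i = n·p_i: 270×0.18 = 48.6, 270×0.19 = 51.3, 270×0.16 = 43.2, 270×0.47 = 126.9.
0: (49 − 48.6)²/48.6 = 0.16/48.6 = 0.0033
1: (48 − 51.3)²/51.3 = 10.89/51.3 = 0.2123
2: (45 − 43.2)²/43.2 = 3.24/43.2 = 0.0750
3+: (128 − 126.9)²/126.9 = 1.21/126.9 = 0.0095
Sum = 0.300
df = 1. Since 0.300 < 5.024, we do not reject H₀.

0.300; do not reject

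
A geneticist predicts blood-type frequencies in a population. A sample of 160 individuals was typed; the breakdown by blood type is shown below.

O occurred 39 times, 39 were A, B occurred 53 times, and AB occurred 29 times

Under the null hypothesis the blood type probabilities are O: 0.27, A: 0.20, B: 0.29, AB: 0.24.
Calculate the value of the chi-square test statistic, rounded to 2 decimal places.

5.18

Expected counts E_i = n·p_i: 160×0.27 = 43.2, 160×0.20 = 32, 160×0.29 = 46.4, 160×0.24 = 38.4.
cat         O        E   (O−E)²/E
O          39     43.2      0.408
A          39       32      1.531
B          53     46.4      0.939
AB         29     38.4      2.301
Sum = 5.18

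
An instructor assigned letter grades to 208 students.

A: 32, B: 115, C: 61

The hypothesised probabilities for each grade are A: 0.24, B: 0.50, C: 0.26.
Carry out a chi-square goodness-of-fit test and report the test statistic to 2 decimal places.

8.48

Expected counts E_i = n·p_i: 208×0.24 = 49.92, 208×0.50 = 104, 208×0.26 = 54.08.
cat         O        E   (O−E)²/E
A          32    49.92      6.433
B         115      104      1.163
C          61    54.08      0.885
Sum = 8.48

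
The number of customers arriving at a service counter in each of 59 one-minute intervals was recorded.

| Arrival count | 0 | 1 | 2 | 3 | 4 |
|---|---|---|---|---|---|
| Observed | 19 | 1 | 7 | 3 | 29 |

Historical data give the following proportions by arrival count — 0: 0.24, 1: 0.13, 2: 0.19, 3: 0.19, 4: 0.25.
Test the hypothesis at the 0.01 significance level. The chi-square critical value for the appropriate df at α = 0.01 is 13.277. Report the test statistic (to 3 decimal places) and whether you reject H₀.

Expected counts E_i = n·p_i: 59×0.24 = 14.16, 59×0.13 = 7.67, 59×0.19 = 11.21, 59×0.19 = 11.21, 59×0.25 = 14.75.
χ² = (19−14.16)²/14.16 + (1−7.67)²/7.67 + (7−11.21)²/11.21 + (3−11.21)²/11.21 + (29−14.75)²/14.75
   = 1.6544 + 5.8004 + 1.5811 + 6.0129 + 13.7669
Sum = 28.816
df = 4. Since 28.816 > 13.277, we reject H₀.

28.816; reject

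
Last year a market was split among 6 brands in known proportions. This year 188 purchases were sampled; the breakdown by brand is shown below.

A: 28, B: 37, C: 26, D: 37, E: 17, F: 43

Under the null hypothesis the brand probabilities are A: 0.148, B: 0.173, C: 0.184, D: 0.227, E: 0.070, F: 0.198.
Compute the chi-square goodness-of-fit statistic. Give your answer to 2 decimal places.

Expected counts E_i = n·p_i: 188×0.148 = 27.824, 188×0.173 = 32.524, 188×0.184 = 34.592, 188×0.227 = 42.676, 188×0.070 = 13.16, 188×0.198 = 37.224.
χ² = (28−27.824)²/27.824 + (37−32.524)²/32.524 + (26−34.592)²/34.592 + (37−42.676)²/42.676 + (17−13.16)²/13.16 + (43−37.224)²/37.224
   = 0.001 + 0.616 + 2.134 + 0.755 + 1.120 + 0.896
Sum = 5.52

5.52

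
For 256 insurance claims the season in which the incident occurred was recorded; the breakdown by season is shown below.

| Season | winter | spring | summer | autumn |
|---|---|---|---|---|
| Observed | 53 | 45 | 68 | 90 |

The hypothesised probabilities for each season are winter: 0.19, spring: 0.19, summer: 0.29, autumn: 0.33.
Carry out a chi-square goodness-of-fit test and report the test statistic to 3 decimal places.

Expected counts E_i = n·p_i: 256×0.19 = 48.64, 256×0.19 = 48.64, 256×0.29 = 74.24, 256×0.33 = 84.48.
winter: (53 − 48.64)²/48.64 = 19.0096/48.64 = 0.3908
spring: (45 − 48.64)²/48.64 = 13.2496/48.64 = 0.2724
summer: (68 − 74.24)²/74.24 = 38.9376/74.24 = 0.5245
autumn: (90 − 84.48)²/84.48 = 30.4704/84.48 = 0.3607
Sum = 1.548

1.548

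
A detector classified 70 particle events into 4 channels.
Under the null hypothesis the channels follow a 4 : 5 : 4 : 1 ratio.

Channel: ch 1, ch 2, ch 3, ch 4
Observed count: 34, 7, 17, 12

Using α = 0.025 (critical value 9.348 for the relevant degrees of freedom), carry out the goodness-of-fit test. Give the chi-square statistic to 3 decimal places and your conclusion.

33.010; reject

Ratio total = 14. Expected counts: 70×4/14 = 20, 70×5/14 = 25, 70×4/14 = 20, 70×1/14 = 5.
ch 1: (34 − 20)²/20 = 196/20 = 9.8000
ch 2: (7 − 25)²/25 = 324/25 = 12.9600
ch 3: (17 − 20)²/20 = 9/20 = 0.4500
ch 4: (12 − 5)²/5 = 49/5 = 9.8000
Sum = 33.010
df = 3. Since 33.010 > 9.348, we reject H₀.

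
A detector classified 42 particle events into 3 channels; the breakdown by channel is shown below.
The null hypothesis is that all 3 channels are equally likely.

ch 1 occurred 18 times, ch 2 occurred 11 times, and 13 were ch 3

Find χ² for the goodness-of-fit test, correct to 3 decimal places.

1.857

Under H₀ each category has probability 1/3, so each expected count is 42/3 = 14.
χ² = (18−14)²/14 + (11−14)²/14 + (13−14)²/14
   = 1.1429 + 0.6429 + 0.0714
Sum = 1.857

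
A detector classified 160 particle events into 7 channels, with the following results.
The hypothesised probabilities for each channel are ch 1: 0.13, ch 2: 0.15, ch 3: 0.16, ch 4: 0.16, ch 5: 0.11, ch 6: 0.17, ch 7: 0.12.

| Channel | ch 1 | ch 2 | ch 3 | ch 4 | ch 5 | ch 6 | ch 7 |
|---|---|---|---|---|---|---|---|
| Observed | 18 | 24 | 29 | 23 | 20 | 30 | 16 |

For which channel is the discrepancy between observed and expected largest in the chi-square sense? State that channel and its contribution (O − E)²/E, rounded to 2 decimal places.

ch 7, 0.53

Expected counts E_i = n·p_i: 160×0.13 = 20.8, 160×0.15 = 24, 160×0.16 = 25.6, 160×0.16 = 25.6, 160×0.11 = 17.6, 160×0.17 = 27.2, 160×0.12 = 19.2.
χ² = (18−20.8)²/20.8 + (24−24)²/24 + (29−25.6)²/25.6 + (23−25.6)²/25.6 + (20−17.6)²/17.6 + (30−27.2)²/27.2 + (16−19.2)²/19.2
   = 0.377 + 0.000 + 0.452 + 0.264 + 0.327 + 0.288 + 0.533
The largest term is for ch 7: 0.53.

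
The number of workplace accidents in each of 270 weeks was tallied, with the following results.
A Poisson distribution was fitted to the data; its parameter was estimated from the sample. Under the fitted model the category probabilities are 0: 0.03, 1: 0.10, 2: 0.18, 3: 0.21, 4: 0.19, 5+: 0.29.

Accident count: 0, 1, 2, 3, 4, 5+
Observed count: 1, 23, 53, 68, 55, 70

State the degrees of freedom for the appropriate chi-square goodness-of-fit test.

There are k = 6 categories and 1 parameter estimated from the data, so df = 6 − 1 − 1 = 4.

4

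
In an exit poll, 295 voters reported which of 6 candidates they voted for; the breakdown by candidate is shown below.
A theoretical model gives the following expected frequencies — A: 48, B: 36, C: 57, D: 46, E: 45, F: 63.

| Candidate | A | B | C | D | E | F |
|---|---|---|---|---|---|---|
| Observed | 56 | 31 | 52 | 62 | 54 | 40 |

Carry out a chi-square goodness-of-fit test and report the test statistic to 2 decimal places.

18.23

χ² = (56−48)²/48 + (31−36)²/36 + (52−57)²/57 + (62−46)²/46 + (54−45)²/45 + (40−63)²/63
   = 1.333 + 0.694 + 0.439 + 5.565 + 1.800 + 8.397
Sum = 18.23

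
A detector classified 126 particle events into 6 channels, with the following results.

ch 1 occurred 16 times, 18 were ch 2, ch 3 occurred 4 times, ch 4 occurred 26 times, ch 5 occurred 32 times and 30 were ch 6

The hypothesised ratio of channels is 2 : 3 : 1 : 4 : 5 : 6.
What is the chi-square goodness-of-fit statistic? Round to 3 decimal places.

3.300

Ratio total = 21. Expected counts: 126×2/21 = 12, 126×3/21 = 18, 126×1/21 = 6, 126×4/21 = 24, 126×5/21 = 30, 126×6/21 = 36.
χ² = (16−12)²/12 + (18−18)²/18 + (4−6)²/6 + (26−24)²/24 + (32−30)²/30 + (30−36)²/36
   = 1.3333 + 0.0000 + 0.6667 + 0.1667 + 0.1333 + 1.0000
Sum = 3.300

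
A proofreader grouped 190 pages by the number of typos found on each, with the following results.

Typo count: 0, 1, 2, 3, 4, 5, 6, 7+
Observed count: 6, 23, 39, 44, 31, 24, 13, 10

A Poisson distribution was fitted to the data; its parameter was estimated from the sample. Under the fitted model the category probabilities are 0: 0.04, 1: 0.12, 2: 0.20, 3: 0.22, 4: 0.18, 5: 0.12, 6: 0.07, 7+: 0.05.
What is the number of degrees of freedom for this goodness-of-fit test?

There are k = 8 categories and 1 parameter estimated from the data, so df = 8 − 1 − 1 = 6.

6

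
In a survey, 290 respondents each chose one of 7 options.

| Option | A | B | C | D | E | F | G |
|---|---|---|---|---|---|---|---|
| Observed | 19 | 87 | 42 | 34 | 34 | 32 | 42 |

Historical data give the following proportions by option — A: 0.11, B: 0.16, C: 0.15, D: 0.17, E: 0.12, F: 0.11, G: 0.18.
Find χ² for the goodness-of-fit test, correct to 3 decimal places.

47.553

Expected counts E_i = n·p_i: 290×0.11 = 31.9, 290×0.16 = 46.4, 290×0.15 = 43.5, 290×0.17 = 49.3, 290×0.12 = 34.8, 290×0.11 = 31.9, 290×0.18 = 52.2.
cat         O        E   (O−E)²/E
A          19     31.9     5.2166
B          87     46.4    35.5250
C          42     43.5     0.0517
D          34     49.3     4.7483
E          34     34.8     0.0184
F          32     31.9     0.0003
G          42     52.2     1.9931
Sum = 47.553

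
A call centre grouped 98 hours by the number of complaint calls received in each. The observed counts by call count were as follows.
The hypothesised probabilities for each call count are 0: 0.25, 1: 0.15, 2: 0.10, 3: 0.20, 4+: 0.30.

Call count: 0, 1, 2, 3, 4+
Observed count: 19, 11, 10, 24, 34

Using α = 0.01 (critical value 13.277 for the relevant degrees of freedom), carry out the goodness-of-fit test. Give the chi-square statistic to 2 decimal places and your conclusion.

Expected counts E_i = n·p_i: 98×0.25 = 24.5, 98×0.15 = 14.7, 98×0.10 = 9.8, 98×0.20 = 19.6, 98×0.30 = 29.4.
0: (19 − 24.5)²/24.5 = 30.25/24.5 = 1.235
1: (11 − 14.7)²/14.7 = 13.69/14.7 = 0.931
2: (10 − 9.8)²/9.8 = 0.04/9.8 = 0.004
3: (24 − 19.6)²/19.6 = 19.36/19.6 = 0.988
4+: (34 − 29.4)²/29.4 = 21.16/29.4 = 0.720
Sum = 3.88
df = 4. Since 3.88 < 13.277, we do not reject H₀.

3.88; do not reject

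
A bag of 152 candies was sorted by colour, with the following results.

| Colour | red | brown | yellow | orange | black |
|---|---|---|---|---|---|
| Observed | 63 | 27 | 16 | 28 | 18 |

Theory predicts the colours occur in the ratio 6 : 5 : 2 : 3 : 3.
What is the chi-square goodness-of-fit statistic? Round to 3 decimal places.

11.079

Ratio total = 19. Expected counts: 152×6/19 = 48, 152×5/19 = 40, 152×2/19 = 16, 152×3/19 = 24, 152×3/19 = 24.
cat         O        E   (O−E)²/E
red        63       48     4.6875
brown      27       40     4.2250
yellow     16       16     0.0000
orange     28       24     0.6667
black      18       24     1.5000
Sum = 11.079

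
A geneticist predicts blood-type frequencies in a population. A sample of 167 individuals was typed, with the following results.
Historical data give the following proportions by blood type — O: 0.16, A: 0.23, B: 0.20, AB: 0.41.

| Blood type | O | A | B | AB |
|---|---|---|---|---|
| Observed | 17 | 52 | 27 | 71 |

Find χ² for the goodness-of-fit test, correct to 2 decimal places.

9.66

Expected counts E_i = n·p_i: 167×0.16 = 26.72, 167×0.23 = 38.41, 167×0.20 = 33.4, 167×0.41 = 68.47.
cat         O        E   (O−E)²/E
O          17    26.72      3.536
A          52    38.41      4.808
B          27     33.4      1.226
AB         71    68.47      0.093
Sum = 9.66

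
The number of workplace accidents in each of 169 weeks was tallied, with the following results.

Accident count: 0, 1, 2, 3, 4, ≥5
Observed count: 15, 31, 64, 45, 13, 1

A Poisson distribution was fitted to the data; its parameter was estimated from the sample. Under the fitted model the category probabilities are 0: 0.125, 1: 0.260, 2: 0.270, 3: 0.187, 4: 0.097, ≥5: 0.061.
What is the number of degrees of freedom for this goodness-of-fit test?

4

There are k = 6 categories and 1 parameter estimated from the data, so df = 6 − 1 − 1 = 4.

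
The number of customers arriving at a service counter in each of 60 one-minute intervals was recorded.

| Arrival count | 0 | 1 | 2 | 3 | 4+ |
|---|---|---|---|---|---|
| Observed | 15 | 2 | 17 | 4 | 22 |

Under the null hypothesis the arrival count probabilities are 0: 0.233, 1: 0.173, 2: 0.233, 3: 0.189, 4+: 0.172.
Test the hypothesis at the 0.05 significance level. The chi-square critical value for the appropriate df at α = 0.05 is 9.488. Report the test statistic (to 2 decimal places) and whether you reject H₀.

25.46; reject

Expected counts E_i = n·p_i: 60×0.233 = 13.98, 60×0.173 = 10.38, 60×0.233 = 13.98, 60×0.189 = 11.34, 60×0.172 = 10.32.
cat         O        E   (O−E)²/E
0          15    13.98      0.074
1           2    10.38      6.765
2          17    13.98      0.652
3           4    11.34      4.751
4+         22    10.32     13.219
Sum = 25.46
df = 4. Since 25.46 > 9.488, we reject H₀.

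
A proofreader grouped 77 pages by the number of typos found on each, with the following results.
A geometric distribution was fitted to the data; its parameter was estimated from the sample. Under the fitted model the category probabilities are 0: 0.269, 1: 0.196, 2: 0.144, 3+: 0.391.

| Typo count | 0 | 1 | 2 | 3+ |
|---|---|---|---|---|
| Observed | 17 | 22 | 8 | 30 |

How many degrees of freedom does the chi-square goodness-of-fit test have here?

2

There are k = 4 categories and 1 parameter estimated from the data, so df = 4 − 1 − 1 = 2.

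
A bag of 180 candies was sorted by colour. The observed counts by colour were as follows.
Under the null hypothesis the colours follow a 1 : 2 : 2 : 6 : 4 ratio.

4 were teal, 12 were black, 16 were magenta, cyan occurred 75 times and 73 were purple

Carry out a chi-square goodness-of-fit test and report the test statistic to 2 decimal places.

27.15

Ratio total = 15. Expected counts: 180×1/15 = 12, 180×2/15 = 24, 180×2/15 = 24, 180×6/15 = 72, 180×4/15 = 48.
χ² = (4−12)²/12 + (12−24)²/24 + (16−24)²/24 + (75−72)²/72 + (73−48)²/48
   = 5.333 + 6.000 + 2.667 + 0.125 + 13.021
Sum = 27.15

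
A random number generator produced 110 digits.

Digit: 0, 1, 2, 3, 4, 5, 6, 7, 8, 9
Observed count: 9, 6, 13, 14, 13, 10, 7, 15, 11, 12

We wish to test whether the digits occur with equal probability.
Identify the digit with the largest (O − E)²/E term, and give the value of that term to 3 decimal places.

Under H₀ each category has probability 1/10, so each expected count is 110/10 = 11.
χ² = (9−11)²/11 + (6−11)²/11 + (13−11)²/11 + (14−11)²/11 + (13−11)²/11 + (10−11)²/11 + (7−11)²/11 + (15−11)²/11 + (11−11)²/11 + (12−11)²/11
   = 0.3636 + 2.2727 + 0.3636 + 0.8182 + 0.3636 + 0.0909 + 1.4545 + 1.4545 + 0.0000 + 0.0909
The largest term is for 1: 2.273.

1, 2.273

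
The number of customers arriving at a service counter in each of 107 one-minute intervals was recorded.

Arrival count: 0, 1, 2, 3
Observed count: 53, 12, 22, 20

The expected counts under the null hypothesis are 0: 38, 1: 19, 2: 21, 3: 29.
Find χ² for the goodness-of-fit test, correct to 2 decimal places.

χ² = (53−38)²/38 + (12−19)²/19 + (22−21)²/21 + (20−29)²/29
   = 5.921 + 2.579 + 0.048 + 2.793
Sum = 11.34

11.34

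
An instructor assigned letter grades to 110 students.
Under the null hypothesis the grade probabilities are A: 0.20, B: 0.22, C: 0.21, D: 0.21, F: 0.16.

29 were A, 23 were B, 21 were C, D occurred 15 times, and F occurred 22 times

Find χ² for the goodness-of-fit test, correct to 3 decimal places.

Expected counts E_i = n·p_i: 110×0.20 = 22, 110×0.22 = 24.2, 110×0.21 = 23.1, 110×0.21 = 23.1, 110×0.16 = 17.6.
A: (29 − 22)²/22 = 49/22 = 2.2273
B: (23 − 24.2)²/24.2 = 1.44/24.2 = 0.0595
C: (21 − 23.1)²/23.1 = 4.41/23.1 = 0.1909
D: (15 − 23.1)²/23.1 = 65.61/23.1 = 2.8403
F: (22 − 17.6)²/17.6 = 19.36/17.6 = 1.1000
Sum = 6.418

6.418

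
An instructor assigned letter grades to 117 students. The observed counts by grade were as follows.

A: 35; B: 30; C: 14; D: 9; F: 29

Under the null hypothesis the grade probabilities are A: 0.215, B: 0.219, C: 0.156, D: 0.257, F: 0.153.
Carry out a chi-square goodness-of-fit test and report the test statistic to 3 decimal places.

Expected counts E_i = n·p_i: 117×0.215 = 25.155, 117×0.219 = 25.623, 117×0.156 = 18.252, 117×0.257 = 30.069, 117×0.153 = 17.901.
χ² = (35−25.155)²/25.155 + (30−25.623)²/25.623 + (14−18.252)²/18.252 + (9−30.069)²/30.069 + (29−17.901)²/17.901
   = 3.8531 + 0.7477 + 0.9905 + 14.7628 + 6.8816
Sum = 27.236

27.236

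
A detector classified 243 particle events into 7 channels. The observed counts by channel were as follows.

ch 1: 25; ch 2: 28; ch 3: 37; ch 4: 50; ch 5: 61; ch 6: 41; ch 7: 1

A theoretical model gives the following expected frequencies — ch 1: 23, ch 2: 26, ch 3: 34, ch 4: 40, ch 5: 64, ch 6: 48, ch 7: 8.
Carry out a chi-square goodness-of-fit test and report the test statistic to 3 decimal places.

10.379

χ² = (25−23)²/23 + (28−26)²/26 + (37−34)²/34 + (50−40)²/40 + (61−64)²/64 + (41−48)²/48 + (1−8)²/8
   = 0.1739 + 0.1538 + 0.2647 + 2.5000 + 0.1406 + 1.0208 + 6.1250
Sum = 10.379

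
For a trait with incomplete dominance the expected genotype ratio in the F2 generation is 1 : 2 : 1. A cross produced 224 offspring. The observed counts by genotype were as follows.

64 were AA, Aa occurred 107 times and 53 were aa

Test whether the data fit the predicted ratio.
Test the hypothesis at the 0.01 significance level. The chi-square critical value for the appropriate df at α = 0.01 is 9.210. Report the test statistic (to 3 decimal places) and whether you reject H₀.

Ratio total = 4. Expected counts: 224×1/4 = 56, 224×2/4 = 112, 224×1/4 = 56.
cat         O        E   (O−E)²/E
AA         64       56     1.1429
Aa        107      112     0.2232
aa         53       56     0.1607
Sum = 1.527
df = 2. Since 1.527 < 9.210, we do not reject H₀.

1.527; do not reject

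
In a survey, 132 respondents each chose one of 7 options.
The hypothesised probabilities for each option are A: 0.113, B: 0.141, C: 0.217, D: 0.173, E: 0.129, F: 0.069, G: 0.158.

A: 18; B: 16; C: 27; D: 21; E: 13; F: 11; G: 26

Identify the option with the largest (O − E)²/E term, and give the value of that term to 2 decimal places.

Expected counts E_i = n·p_i: 132×0.113 = 14.916, 132×0.141 = 18.612, 132×0.217 = 28.644, 132×0.173 = 22.836, 132×0.129 = 17.028, 132×0.069 = 9.108, 132×0.158 = 20.856.
cat         O        E   (O−E)²/E
A          18   14.916      0.638
B          16   18.612      0.367
C          27   28.644      0.094
D          21   22.836      0.148
E          13   17.028      0.953
F          11    9.108      0.393
G          26   20.856      1.269
The largest term is for G: 1.27.

G, 1.27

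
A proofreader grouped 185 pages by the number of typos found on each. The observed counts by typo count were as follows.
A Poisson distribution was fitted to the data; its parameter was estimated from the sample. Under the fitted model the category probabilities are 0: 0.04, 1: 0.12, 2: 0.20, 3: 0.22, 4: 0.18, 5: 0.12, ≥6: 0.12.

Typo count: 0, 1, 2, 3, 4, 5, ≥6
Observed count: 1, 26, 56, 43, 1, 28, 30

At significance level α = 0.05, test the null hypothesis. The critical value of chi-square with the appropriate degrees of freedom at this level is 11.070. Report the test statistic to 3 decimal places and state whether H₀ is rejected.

Expected counts E_i = n·p_i: 185×0.04 = 7.4, 185×0.12 = 22.2, 185×0.20 = 37, 185×0.22 = 40.7, 185×0.18 = 33.3, 185×0.12 = 22.2, 185×0.12 = 22.2.
cat         O        E   (O−E)²/E
0           1      7.4     5.5351
1          26     22.2     0.6505
2          56       37     9.7568
3          43     40.7     0.1300
4           1     33.3    31.3300
5          28     22.2     1.5153
≥6         30     22.2     2.7405
Sum = 51.658
df = 5. Since 51.658 > 11.070, we reject H₀.

51.658; reject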